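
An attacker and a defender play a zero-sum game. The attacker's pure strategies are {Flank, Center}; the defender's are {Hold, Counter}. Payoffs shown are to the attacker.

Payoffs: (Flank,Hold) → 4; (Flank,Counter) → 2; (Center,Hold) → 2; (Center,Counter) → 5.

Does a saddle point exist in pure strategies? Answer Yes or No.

No

Row minima: Flank → 2, Center → 2; maximin = 2.
Column maxima: Hold → 4, Counter → 5; minimax = 4.
2 ≠ 4, so no pure-strategy equilibrium exists.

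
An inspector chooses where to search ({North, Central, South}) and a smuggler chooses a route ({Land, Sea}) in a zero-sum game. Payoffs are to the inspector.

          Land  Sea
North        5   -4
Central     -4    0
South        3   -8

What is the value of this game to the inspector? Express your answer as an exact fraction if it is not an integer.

Row minima: North → -4, Central → -4, South → -8; maximin = -4.
Column maxima: Land → 5, Sea → 0; minimax = 0.
-4 ≠ 0, so there is no saddle point; optimal play is mixed.
South is strictly dominated by North, so the inspector never plays it.
On the remaining 2×2 (North, Central vs Land, Sea):
Let the inspector play North with probability p. Expected payoff against Land: 5p + (-4)(1−p) = 9p − 4; against Sea: (-4)p + 0(1−p) = −4p.
Setting these equal: 9p − 4 = −4p ⇒ 13p = 4 ⇒ p = 4/13, and the value is (9)·(4/13) − 4 = -16/13.
For the smuggler: with q = P(Land), equating North's and Central's payoffs gives 9q − 4 = −4q ⇒ q = 4/13.

-16/13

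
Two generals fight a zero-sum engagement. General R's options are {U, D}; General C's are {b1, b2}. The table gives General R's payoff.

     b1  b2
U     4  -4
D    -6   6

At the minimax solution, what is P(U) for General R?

Row minima: U → -4, D → -6; maximin = -4.
Column maxima: b1 → 4, b2 → 6; minimax = 4.
-4 ≠ 4, so there is no saddle point; optimal play is mixed.
Let General R play U with probability p. Expected payoff against b1: 4p + (-6)(1−p) = 10p − 6; against b2: (-4)p + 6(1−p) = −10p + 6.
Setting these equal: 10p − 6 = −10p + 6 ⇒ 20p = 12 ⇒ p = 3/5, and the value is (10)·(3/5) − 6 = 0.
For General C: with q = P(b1), equating U's and D's payoffs gives 8q − 4 = −12q + 6 ⇒ q = 1/2.

3/5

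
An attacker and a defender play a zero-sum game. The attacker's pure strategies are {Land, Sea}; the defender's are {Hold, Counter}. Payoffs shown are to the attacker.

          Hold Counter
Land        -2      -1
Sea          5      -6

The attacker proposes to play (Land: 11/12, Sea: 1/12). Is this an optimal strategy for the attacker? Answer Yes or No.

Against Hold this mix gives (11/12)·(-2) + (1/12)·5 = -17/12.
Against Counter this mix gives (11/12)·(-1) + (1/12)·(-6) = -17/12.
All of the defender's active replies (Hold, Counter) yield -17/12, and no column does worse for the attacker. The mix makes the defender indifferent and guarantees -17/12, so it is optimal.

Yes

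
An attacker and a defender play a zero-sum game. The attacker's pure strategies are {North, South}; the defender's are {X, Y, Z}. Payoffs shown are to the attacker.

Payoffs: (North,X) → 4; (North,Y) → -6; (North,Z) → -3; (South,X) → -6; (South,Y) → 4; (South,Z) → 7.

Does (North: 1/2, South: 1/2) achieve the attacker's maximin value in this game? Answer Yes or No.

Yes

Against X this mix gives (1/2)·4 + (1/2)·(-6) = -1.
Against Y this mix gives (1/2)·(-6) + (1/2)·4 = -1.
Against Z this mix gives (1/2)·(-3) + (1/2)·7 = 2.
All of the defender's active replies (X, Y) yield -1, and no column does worse for the attacker. The mix makes the defender indifferent and guarantees -1, so it is optimal.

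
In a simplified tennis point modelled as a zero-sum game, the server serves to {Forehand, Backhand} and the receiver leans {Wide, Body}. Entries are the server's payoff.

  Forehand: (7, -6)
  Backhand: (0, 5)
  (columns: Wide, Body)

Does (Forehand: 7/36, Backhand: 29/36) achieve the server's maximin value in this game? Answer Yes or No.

No

Against Wide this mix gives (7/36)·7 + (29/36)·0 = 49/36.
Against Body this mix gives (7/36)·(-6) + (29/36)·5 = 103/36.
The receiver will play Wide, holding the server to 49/36. Shifting weight toward the row that does better against Wide would raise this floor (the equalizing mix achieves 35/18 against both Wide and Body), so the proposed strategy is not optimal.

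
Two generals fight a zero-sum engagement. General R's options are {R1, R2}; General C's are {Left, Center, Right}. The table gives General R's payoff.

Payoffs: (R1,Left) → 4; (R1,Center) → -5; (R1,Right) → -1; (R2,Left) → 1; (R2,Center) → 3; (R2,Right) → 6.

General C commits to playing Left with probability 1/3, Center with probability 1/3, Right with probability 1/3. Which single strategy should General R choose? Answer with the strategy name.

R2

Expected payoff of R1: (1/3)·4 + (1/3)·(-5) + (1/3)·(-1) = -2/3.
Expected payoff of R2: (1/3)·1 + (1/3)·3 + (1/3)·6 = 10/3.
The largest is 10/3, so General R's best response is R2.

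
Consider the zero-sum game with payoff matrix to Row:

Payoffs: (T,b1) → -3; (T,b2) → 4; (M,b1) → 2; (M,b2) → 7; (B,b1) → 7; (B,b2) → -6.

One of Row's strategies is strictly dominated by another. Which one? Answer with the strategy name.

T

M gives a strictly higher payoff than T against every column: 2 > -3, 7 > 4.
So T is strictly dominated and Row never plays it.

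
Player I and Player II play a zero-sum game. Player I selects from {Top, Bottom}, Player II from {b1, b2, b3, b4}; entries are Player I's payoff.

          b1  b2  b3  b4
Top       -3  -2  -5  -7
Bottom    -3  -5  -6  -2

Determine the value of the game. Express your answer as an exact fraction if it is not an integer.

-16/3

Row minima: Top → -7, Bottom → -6; maximin = -6.
Column maxima: b1 → -3, b2 → -2, b3 → -5, b4 → -2; minimax = -5.
-6 ≠ -5, so there is no saddle point; optimal play is mixed.
b1 is strictly dominated by b3 (it gives Player I strictly more in every row), so Player II never plays it.
b2 is strictly dominated by b3 (it gives Player I strictly more in every row), so Player II never plays it.
On the remaining 2×2 (Top, Bottom vs b3, b4):
Let Player I play Top with probability p. Expected payoff against b3: (-5)p + (-6)(1−p) = p − 6; against b4: (-7)p + (-2)(1−p) = −5p − 2.
Setting these equal: p − 6 = −5p − 2 ⇒ 6p = 4 ⇒ p = 2/3, and the value is (1)·(2/3) − 6 = -16/3.
For Player II: with q = P(b3), equating Top's and Bottom's payoffs gives 2q − 7 = −4q − 2 ⇒ q = 5/6.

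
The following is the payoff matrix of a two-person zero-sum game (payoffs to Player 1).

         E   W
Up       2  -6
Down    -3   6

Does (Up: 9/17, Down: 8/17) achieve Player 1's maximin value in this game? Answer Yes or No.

Yes

Against E this mix gives (9/17)·2 + (8/17)·(-3) = -6/17.
Against W this mix gives (9/17)·(-6) + (8/17)·6 = -6/17.
All of Player 2's active replies (E, W) yield -6/17, and no column does worse for Player 1. The mix makes Player 2 indifferent and guarantees -6/17, so it is optimal.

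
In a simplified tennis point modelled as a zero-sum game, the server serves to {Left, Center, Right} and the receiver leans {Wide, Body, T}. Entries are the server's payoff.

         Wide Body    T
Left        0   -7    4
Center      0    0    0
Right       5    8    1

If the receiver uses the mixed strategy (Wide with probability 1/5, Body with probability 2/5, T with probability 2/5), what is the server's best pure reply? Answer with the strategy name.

Expected payoff of Left: (1/5)·0 + (2/5)·(-7) + (2/5)·4 = -6/5.
Expected payoff of Center: (1/5)·0 + (2/5)·0 + (2/5)·0 = 0.
Expected payoff of Right: (1/5)·5 + (2/5)·8 + (2/5)·1 = 23/5.
The largest is 23/5, so the server's best response is Right.

Right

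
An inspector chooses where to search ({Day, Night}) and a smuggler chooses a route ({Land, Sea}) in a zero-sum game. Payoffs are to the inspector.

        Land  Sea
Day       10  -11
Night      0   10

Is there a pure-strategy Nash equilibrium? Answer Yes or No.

No

Row minima: Day → -11, Night → 0; maximin = 0.
Column maxima: Land → 10, Sea → 10; minimax = 10.
0 ≠ 10, so no pure-strategy equilibrium exists.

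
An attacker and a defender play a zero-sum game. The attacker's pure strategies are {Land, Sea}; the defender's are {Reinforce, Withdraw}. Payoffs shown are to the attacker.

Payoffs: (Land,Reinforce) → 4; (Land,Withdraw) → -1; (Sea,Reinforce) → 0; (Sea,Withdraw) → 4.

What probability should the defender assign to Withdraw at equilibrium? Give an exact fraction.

Row minima: Land → -1, Sea → 0; maximin = 0.
Column maxima: Reinforce → 4, Withdraw → 4; minimax = 4.
0 ≠ 4, so there is no saddle point; optimal play is mixed.
Let the attacker play Land with probability p. Expected payoff against Reinforce: 4p + 0(1−p) = 4p; against Withdraw: (-1)p + 4(1−p) = −5p + 4.
Setting these equal: 4p = −5p + 4 ⇒ 9p = 4 ⇒ p = 4/9, and the value is (4)·(4/9) = 16/9.
For the defender: with q = P(Reinforce), equating Land's and Sea's payoffs gives 5q − 1 = −4q + 4 ⇒ q = 5/9.

4/9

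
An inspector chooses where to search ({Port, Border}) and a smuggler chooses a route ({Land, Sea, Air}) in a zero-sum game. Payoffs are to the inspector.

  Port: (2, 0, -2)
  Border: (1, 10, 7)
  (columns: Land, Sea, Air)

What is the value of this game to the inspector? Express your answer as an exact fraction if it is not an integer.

Row minima: Port → -2, Border → 1; maximin = 1.
Column maxima: Land → 2, Sea → 10, Air → 7; minimax = 2.
1 ≠ 2, so there is no saddle point; optimal play is mixed.
Sea is strictly dominated by Air (it gives the inspector strictly more in every row), so the smuggler never plays it.
On the remaining 2×2 (Port, Border vs Land, Air):
Let the inspector play Port with probability p. Expected payoff against Land: 2p + 1(1−p) = p + 1; against Air: (-2)p + 7(1−p) = −9p + 7.
Setting these equal: p + 1 = −9p + 7 ⇒ 10p = 6 ⇒ p = 3/5, and the value is (1)·(3/5) + 1 = 8/5.
For the smuggler: with q = P(Land), equating Port's and Border's payoffs gives 4q − 2 = −6q + 7 ⇒ q = 9/10.

8/5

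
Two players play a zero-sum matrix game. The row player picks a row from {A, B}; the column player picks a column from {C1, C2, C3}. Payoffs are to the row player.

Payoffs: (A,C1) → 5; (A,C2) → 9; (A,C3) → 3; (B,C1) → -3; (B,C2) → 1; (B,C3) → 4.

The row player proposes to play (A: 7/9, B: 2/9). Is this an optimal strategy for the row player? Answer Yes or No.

Yes

Against C1 this mix gives (7/9)·5 + (2/9)·(-3) = 29/9.
Against C2 this mix gives (7/9)·9 + (2/9)·1 = 65/9.
Against C3 this mix gives (7/9)·3 + (2/9)·4 = 29/9.
All of the column player's active replies (C1, C3) yield 29/9, and no column does worse for the row player. The mix makes the column player indifferent and guarantees 29/9, so it is optimal.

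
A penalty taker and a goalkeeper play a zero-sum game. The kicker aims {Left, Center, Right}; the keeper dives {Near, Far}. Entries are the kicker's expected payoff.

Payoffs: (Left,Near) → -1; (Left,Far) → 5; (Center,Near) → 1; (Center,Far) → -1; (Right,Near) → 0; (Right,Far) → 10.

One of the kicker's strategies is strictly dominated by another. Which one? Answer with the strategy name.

Right gives a strictly higher payoff than Left against every column: 0 > -1, 10 > 5.
So Left is strictly dominated and the kicker never plays it.

Left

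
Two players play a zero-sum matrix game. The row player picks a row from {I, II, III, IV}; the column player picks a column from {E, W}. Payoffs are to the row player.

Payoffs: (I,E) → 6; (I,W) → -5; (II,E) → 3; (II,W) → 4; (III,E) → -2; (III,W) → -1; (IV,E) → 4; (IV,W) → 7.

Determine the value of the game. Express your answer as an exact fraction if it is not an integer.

31/7

Row minima: I → -5, II → 3, III → -2, IV → 4; maximin = 4.
Column maxima: E → 6, W → 7; minimax = 6.
4 ≠ 6, so there is no saddle point; optimal play is mixed.
II is strictly dominated by IV, so the row player never plays it.
III is strictly dominated by IV, so the row player never plays it.
On the remaining 2×2 (I, IV vs E, W):
Let the row player play I with probability p. Expected payoff against E: 6p + 4(1−p) = 2p + 4; against W: (-5)p + 7(1−p) = −12p + 7.
Setting these equal: 2p + 4 = −12p + 7 ⇒ 14p = 3 ⇒ p = 3/14, and the value is (2)·(3/14) + 4 = 31/7.
For the column player: with q = P(E), equating I's and IV's payoffs gives 11q − 5 = −3q + 7 ⇒ q = 6/7.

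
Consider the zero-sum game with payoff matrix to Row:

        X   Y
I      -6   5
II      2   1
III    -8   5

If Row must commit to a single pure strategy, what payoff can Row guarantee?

1

Row minima: I → -6, II → 1, III → -8.
The best of these is 1.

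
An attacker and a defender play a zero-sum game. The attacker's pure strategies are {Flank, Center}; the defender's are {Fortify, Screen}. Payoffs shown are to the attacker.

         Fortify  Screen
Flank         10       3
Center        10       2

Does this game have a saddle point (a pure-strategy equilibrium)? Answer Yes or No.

Row minima: Flank → 3, Center → 2; maximin = 3.
Column maxima: Fortify → 10, Screen → 3; minimax = 3.
maximin = minimax = 3, so a saddle point exists.

Yes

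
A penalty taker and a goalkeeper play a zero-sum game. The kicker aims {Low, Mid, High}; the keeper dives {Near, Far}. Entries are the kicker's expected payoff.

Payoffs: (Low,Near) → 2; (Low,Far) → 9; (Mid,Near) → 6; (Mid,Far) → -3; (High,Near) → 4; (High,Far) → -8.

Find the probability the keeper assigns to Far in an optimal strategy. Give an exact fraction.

1/4

Row minima: Low → 2, Mid → -3, High → -8; maximin = 2.
Column maxima: Near → 6, Far → 9; minimax = 6.
2 ≠ 6, so there is no saddle point; optimal play is mixed.
High is strictly dominated by Mid, so the kicker never plays it.
On the remaining 2×2 (Low, Mid vs Near, Far):
Let the kicker play Low with probability p. Expected payoff against Near: 2p + 6(1−p) = −4p + 6; against Far: 9p + (-3)(1−p) = 12p − 3.
Setting these equal: −4p + 6 = 12p − 3 ⇒ −16p = -9 ⇒ p = 9/16, and the value is (-4)·(9/16) + 6 = 15/4.
For the keeper: with q = P(Near), equating Low's and Mid's payoffs gives −7q + 9 = 9q − 3 ⇒ q = 3/4.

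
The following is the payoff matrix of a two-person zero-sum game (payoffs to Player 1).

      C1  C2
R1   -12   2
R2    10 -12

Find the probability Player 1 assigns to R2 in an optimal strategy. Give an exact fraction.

7/18

Row minima: R1 → -12, R2 → -12; maximin = -12.
Column maxima: C1 → 10, C2 → 2; minimax = 2.
-12 ≠ 2, so there is no saddle point; optimal play is mixed.
Let Player 1 play R1 with probability p. Expected payoff against C1: (-12)p + 10(1−p) = −22p + 10; against C2: 2p + (-12)(1−p) = 14p − 12.
Setting these equal: −22p + 10 = 14p − 12 ⇒ −36p = -22 ⇒ p = 11/18, and the value is (-22)·(11/18) + 10 = -31/9.
For Player 2: with q = P(C1), equating R1's and R2's payoffs gives −14q + 2 = 22q − 12 ⇒ q = 7/18.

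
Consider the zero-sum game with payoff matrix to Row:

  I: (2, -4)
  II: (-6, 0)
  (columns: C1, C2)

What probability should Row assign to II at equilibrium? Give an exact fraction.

Row minima: I → -4, II → -6; maximin = -4.
Column maxima: C1 → 2, C2 → 0; minimax = 0.
-4 ≠ 0, so there is no saddle point; optimal play is mixed.
Let Row play I with probability p. Expected payoff against C1: 2p + (-6)(1−p) = 8p − 6; against C2: (-4)p + 0(1−p) = −4p.
Setting these equal: 8p − 6 = −4p ⇒ 12p = 6 ⇒ p = 1/2, and the value is (8)·(1/2) − 6 = -2.
For Column: with q = P(C1), equating I's and II's payoffs gives 6q − 4 = −6q ⇒ q = 1/3.

1/2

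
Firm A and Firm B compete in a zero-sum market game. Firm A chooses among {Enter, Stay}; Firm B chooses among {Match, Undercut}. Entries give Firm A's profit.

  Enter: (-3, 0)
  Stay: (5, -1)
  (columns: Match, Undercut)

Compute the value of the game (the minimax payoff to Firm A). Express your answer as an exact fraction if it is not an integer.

-1/3

Row minima: Enter → -3, Stay → -1; maximin = -1.
Column maxima: Match → 5, Undercut → 0; minimax = 0.
-1 ≠ 0, so there is no saddle point; optimal play is mixed.
Let Firm A play Enter with probability p. Expected payoff against Match: (-3)p + 5(1−p) = −8p + 5; against Undercut: 0p + (-1)(1−p) = p − 1.
Setting these equal: −8p + 5 = p − 1 ⇒ −9p = -6 ⇒ p = 2/3, and the value is (-8)·(2/3) + 5 = -1/3.
For Firm B: with q = P(Match), equating Enter's and Stay's payoffs gives −3q = 6q − 1 ⇒ q = 1/9.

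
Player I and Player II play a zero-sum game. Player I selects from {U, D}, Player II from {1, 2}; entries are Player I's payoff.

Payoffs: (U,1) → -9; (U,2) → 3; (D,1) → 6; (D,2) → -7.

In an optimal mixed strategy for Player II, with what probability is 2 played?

Row minima: U → -9, D → -7; maximin = -7.
Column maxima: 1 → 6, 2 → 3; minimax = 3.
-7 ≠ 3, so there is no saddle point; optimal play is mixed.
Let Player I play U with probability p. Expected payoff against 1: (-9)p + 6(1−p) = −15p + 6; against 2: 3p + (-7)(1−p) = 10p − 7.
Setting these equal: −15p + 6 = 10p − 7 ⇒ −25p = -13 ⇒ p = 13/25, and the value is (-15)·(13/25) + 6 = -9/5.
For Player II: with q = P(1), equating U's and D's payoffs gives −12q + 3 = 13q − 7 ⇒ q = 2/5.

3/5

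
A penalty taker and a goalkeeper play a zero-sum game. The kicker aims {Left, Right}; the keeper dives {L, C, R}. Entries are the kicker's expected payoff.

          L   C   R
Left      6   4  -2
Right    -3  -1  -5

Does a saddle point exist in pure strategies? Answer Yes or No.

Yes

Row minima: Left → -2, Right → -5; maximin = -2.
Column maxima: L → 6, C → 4, R → -2; minimax = -2.
maximin = minimax = -2, so a saddle point exists.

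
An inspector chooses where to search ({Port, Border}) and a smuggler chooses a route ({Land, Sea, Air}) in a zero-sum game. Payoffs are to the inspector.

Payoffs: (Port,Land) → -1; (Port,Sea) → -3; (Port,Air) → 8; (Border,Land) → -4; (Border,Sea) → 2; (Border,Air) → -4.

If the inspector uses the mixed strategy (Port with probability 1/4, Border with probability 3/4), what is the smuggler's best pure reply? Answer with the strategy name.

If the smuggler plays Land, the inspector's expected payoff is (1/4)·(-1) + (3/4)·(-4) = -13/4.
If the smuggler plays Sea, the inspector's expected payoff is (1/4)·(-3) + (3/4)·2 = 3/4.
If the smuggler plays Air, the inspector's expected payoff is (1/4)·8 + (3/4)·(-4) = -1.
The smuggler minimizes the inspector's payoff; the smallest is -13/4, so the best response is Land.

Land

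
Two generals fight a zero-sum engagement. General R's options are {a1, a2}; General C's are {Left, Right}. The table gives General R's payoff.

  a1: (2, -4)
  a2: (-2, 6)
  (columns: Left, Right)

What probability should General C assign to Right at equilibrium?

Row minima: a1 → -4, a2 → -2; maximin = -2.
Column maxima: Left → 2, Right → 6; minimax = 2.
-2 ≠ 2, so there is no saddle point; optimal play is mixed.
Let General R play a1 with probability p. Expected payoff against Left: 2p + (-2)(1−p) = 4p − 2; against Right: (-4)p + 6(1−p) = −10p + 6.
Setting these equal: 4p − 2 = −10p + 6 ⇒ 14p = 8 ⇒ p = 4/7, and the value is (4)·(4/7) − 2 = 2/7.
For General C: with q = P(Left), equating a1's and a2's payoffs gives 6q − 4 = −8q + 6 ⇒ q = 5/7.

2/7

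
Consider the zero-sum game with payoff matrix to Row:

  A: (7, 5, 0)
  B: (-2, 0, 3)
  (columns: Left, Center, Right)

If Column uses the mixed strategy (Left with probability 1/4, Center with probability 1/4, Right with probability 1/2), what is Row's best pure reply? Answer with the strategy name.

A

Expected payoff of A: (1/4)·7 + (1/4)·5 + (1/2)·0 = 3.
Expected payoff of B: (1/4)·(-2) + (1/4)·0 + (1/2)·3 = 1.
The largest is 3, so Row's best response is A.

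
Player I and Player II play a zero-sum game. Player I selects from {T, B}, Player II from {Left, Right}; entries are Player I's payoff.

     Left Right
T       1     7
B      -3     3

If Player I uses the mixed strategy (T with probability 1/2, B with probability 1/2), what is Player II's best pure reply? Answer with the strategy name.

If Player II plays Left, Player I's expected payoff is (1/2)·1 + (1/2)·(-3) = -1.
If Player II plays Right, Player I's expected payoff is (1/2)·7 + (1/2)·3 = 5.
Player II minimizes Player I's payoff; the smallest is -1, so the best response is Left.

Left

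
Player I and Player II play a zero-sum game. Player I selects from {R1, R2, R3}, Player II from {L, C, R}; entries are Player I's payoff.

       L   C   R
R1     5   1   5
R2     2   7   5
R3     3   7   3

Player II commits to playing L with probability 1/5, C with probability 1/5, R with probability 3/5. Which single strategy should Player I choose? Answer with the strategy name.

R2

Expected payoff of R1: (1/5)·5 + (1/5)·1 + (3/5)·5 = 21/5.
Expected payoff of R2: (1/5)·2 + (1/5)·7 + (3/5)·5 = 24/5.
Expected payoff of R3: (1/5)·3 + (1/5)·7 + (3/5)·3 = 19/5.
The largest is 24/5, so Player I's best response is R2.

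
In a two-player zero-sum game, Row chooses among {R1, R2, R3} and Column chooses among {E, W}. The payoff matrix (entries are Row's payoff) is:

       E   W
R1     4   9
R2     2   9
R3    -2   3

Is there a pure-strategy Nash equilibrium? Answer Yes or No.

Yes

Row minima: R1 → 4, R2 → 2, R3 → -2; maximin = 4.
Column maxima: E → 4, W → 9; minimax = 4.
maximin = minimax = 4, so a saddle point exists.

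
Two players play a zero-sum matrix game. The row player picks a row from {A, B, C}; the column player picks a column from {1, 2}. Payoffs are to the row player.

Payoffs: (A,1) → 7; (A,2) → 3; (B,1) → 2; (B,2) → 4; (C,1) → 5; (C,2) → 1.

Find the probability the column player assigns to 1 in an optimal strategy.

1/6

Row minima: A → 3, B → 2, C → 1; maximin = 3.
Column maxima: 1 → 7, 2 → 4; minimax = 4.
3 ≠ 4, so there is no saddle point; optimal play is mixed.
C is strictly dominated by A, so the row player never plays it.
On the remaining 2×2 (A, B vs 1, 2):
Let the row player play A with probability p. Expected payoff against 1: 7p + 2(1−p) = 5p + 2; against 2: 3p + 4(1−p) = −p + 4.
Setting these equal: 5p + 2 = −p + 4 ⇒ 6p = 2 ⇒ p = 1/3, and the value is (5)·(1/3) + 2 = 11/3.
For the column player: with q = P(1), equating A's and B's payoffs gives 4q + 3 = −2q + 4 ⇒ q = 1/6.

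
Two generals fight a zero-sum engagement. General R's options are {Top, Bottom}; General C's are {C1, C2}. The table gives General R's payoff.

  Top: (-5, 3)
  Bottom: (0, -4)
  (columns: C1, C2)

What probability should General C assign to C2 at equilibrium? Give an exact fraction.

5/12

Row minima: Top → -5, Bottom → -4; maximin = -4.
Column maxima: C1 → 0, C2 → 3; minimax = 0.
-4 ≠ 0, so there is no saddle point; optimal play is mixed.
Let General R play Top with probability p. Expected payoff against C1: (-5)p + 0(1−p) = −5p; against C2: 3p + (-4)(1−p) = 7p − 4.
Setting these equal: −5p = 7p − 4 ⇒ −12p = -4 ⇒ p = 1/3, and the value is (-5)·(1/3) = -5/3.
For General C: with q = P(C1), equating Top's and Bottom's payoffs gives −8q + 3 = 4q − 4 ⇒ q = 7/12.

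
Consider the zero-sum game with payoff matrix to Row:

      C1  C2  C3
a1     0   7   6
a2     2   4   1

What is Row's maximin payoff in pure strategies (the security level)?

Row minima: a1 → 0, a2 → 1.
The best of these is 1.

1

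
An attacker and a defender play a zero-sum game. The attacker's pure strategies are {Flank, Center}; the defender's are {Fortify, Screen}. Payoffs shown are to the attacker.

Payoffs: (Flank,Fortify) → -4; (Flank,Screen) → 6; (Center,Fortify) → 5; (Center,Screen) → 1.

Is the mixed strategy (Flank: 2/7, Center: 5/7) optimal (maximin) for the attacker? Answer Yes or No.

Yes

Against Fortify this mix gives (2/7)·(-4) + (5/7)·5 = 17/7.
Against Screen this mix gives (2/7)·6 + (5/7)·1 = 17/7.
All of the defender's active replies (Fortify, Screen) yield 17/7, and no column does worse for the attacker. The mix makes the defender indifferent and guarantees 17/7, so it is optimal.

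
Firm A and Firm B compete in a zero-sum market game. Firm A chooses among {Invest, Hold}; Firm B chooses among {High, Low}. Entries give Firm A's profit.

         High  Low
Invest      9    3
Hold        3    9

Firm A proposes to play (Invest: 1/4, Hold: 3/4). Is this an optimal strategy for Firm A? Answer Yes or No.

No

Against High this mix gives (1/4)·9 + (3/4)·3 = 9/2.
Against Low this mix gives (1/4)·3 + (3/4)·9 = 15/2.
Firm B will play High, holding Firm A to 9/2. Shifting weight toward the row that does better against High would raise this floor (the equalizing mix achieves 6 against both High and Low), so the proposed strategy is not optimal.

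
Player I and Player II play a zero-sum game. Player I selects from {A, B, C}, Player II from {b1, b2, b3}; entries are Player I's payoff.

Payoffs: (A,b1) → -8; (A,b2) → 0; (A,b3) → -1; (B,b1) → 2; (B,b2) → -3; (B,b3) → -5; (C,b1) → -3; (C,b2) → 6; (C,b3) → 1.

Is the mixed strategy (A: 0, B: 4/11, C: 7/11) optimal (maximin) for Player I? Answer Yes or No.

Yes

Against b1 this mix gives (4/11)·2 + (7/11)·(-3) = -13/11.
Against b2 this mix gives (4/11)·(-3) + (7/11)·6 = 30/11.
Against b3 this mix gives (4/11)·(-5) + (7/11)·1 = -13/11.
All of Player II's active replies (b1, b3) yield -13/11, and no column does worse for Player I. The mix makes Player II indifferent and guarantees -13/11, so it is optimal.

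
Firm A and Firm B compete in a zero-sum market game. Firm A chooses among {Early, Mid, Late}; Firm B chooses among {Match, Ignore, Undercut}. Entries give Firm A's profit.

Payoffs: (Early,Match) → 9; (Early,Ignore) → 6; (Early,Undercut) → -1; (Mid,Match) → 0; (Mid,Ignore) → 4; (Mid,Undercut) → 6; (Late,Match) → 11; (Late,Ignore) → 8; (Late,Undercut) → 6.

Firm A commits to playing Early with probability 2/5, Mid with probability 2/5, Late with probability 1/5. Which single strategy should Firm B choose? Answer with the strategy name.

If Firm B plays Match, Firm A's expected payoff is (2/5)·9 + (2/5)·0 + (1/5)·11 = 29/5.
If Firm B plays Ignore, Firm A's expected payoff is (2/5)·6 + (2/5)·4 + (1/5)·8 = 28/5.
If Firm B plays Undercut, Firm A's expected payoff is (2/5)·(-1) + (2/5)·6 + (1/5)·6 = 16/5.
Firm B minimizes Firm A's payoff; the smallest is 16/5, so the best response is Undercut.

Undercut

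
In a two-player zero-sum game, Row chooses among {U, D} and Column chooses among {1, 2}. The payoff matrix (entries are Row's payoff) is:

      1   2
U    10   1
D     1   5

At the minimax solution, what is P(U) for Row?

Row minima: U → 1, D → 1; maximin = 1.
Column maxima: 1 → 10, 2 → 5; minimax = 5.
1 ≠ 5, so there is no saddle point; optimal play is mixed.
Let Row play U with probability p. Expected payoff against 1: 10p + 1(1−p) = 9p + 1; against 2: 1p + 5(1−p) = −4p + 5.
Setting these equal: 9p + 1 = −4p + 5 ⇒ 13p = 4 ⇒ p = 4/13, and the value is (9)·(4/13) + 1 = 49/13.
For Column: with q = P(1), equating U's and D's payoffs gives 9q + 1 = −4q + 5 ⇒ q = 4/13.

4/13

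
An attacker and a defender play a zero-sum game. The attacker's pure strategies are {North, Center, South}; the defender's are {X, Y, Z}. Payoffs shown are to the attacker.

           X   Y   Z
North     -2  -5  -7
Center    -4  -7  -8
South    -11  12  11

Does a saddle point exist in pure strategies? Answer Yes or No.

Row minima: North → -7, Center → -8, South → -11; maximin = -7.
Column maxima: X → -2, Y → 12, Z → 11; minimax = -2.
-7 ≠ -2, so no pure-strategy equilibrium exists.

No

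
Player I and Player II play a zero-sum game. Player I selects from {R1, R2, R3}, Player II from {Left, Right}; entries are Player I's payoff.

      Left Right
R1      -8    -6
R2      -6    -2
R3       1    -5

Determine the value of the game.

-16/5

Row minima: R1 → -8, R2 → -6, R3 → -5; maximin = -5.
Column maxima: Left → 1, Right → -2; minimax = -2.
-5 ≠ -2, so there is no saddle point; optimal play is mixed.
R1 is strictly dominated by R2, so Player I never plays it.
On the remaining 2×2 (R2, R3 vs Left, Right):
Let Player I play R2 with probability p. Expected payoff against Left: (-6)p + 1(1−p) = −7p + 1; against Right: (-2)p + (-5)(1−p) = 3p − 5.
Setting these equal: −7p + 1 = 3p − 5 ⇒ −10p = -6 ⇒ p = 3/5, and the value is (-7)·(3/5) + 1 = -16/5.
For Player II: with q = P(Left), equating R2's and R3's payoffs gives −4q − 2 = 6q − 5 ⇒ q = 3/10.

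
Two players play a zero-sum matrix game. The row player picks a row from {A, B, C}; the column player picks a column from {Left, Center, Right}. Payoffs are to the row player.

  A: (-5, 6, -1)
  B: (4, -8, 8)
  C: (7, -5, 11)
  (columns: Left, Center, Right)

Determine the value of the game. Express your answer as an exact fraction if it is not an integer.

Row minima: A → -5, B → -8, C → -5; maximin = -5.
Column maxima: Left → 7, Center → 6, Right → 11; minimax = 6.
-5 ≠ 6, so there is no saddle point; optimal play is mixed.
B is strictly dominated by C, so the row player never plays it.
Right is strictly dominated by Left (it gives the row player strictly more in every row), so the column player never plays it.
On the remaining 2×2 (A, C vs Left, Center):
Let the row player play A with probability p. Expected payoff against Left: (-5)p + 7(1−p) = −12p + 7; against Center: 6p + (-5)(1−p) = 11p − 5.
Setting these equal: −12p + 7 = 11p − 5 ⇒ −23p = -12 ⇒ p = 12/23, and the value is (-12)·(12/23) + 7 = 17/23.
For the column player: with q = P(Left), equating A's and C's payoffs gives −11q + 6 = 12q − 5 ⇒ q = 11/23.

17/23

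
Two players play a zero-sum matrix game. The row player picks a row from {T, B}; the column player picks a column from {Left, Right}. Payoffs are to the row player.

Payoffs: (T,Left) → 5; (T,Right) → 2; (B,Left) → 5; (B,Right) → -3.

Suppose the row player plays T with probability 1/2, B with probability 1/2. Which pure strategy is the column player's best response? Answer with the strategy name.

Right

If the column player plays Left, the row player's expected payoff is (1/2)·5 + (1/2)·5 = 5.
If the column player plays Right, the row player's expected payoff is (1/2)·2 + (1/2)·(-3) = -1/2.
The column player minimizes the row player's payoff; the smallest is -1/2, so the best response is Right.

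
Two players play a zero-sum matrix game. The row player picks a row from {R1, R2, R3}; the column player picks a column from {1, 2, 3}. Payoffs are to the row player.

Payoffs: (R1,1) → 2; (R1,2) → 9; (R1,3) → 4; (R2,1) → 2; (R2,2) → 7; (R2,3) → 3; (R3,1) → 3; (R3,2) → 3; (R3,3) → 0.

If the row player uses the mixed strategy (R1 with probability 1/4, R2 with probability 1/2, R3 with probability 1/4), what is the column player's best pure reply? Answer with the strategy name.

1

If the column player plays 1, the row player's expected payoff is (1/4)·2 + (1/2)·2 + (1/4)·3 = 9/4.
If the column player plays 2, the row player's expected payoff is (1/4)·9 + (1/2)·7 + (1/4)·3 = 13/2.
If the column player plays 3, the row player's expected payoff is (1/4)·4 + (1/2)·3 + (1/4)·0 = 5/2.
The column player minimizes the row player's payoff; the smallest is 9/4, so the best response is 1.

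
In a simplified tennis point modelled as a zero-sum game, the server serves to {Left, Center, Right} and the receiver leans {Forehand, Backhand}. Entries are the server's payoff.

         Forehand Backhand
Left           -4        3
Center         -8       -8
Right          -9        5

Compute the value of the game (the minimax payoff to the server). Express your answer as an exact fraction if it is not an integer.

Row minima: Left → -4, Center → -8, Right → -9; maximin = -4.
Column maxima: Forehand → -4, Backhand → 5; minimax = -4.
Since maximin = minimax = -4, there is a saddle point and the value is -4.

-4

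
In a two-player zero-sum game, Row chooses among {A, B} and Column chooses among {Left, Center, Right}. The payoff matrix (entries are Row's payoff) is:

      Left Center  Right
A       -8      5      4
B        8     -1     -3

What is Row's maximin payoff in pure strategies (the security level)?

Row minima: A → -8, B → -3.
The best of these is -3.

-3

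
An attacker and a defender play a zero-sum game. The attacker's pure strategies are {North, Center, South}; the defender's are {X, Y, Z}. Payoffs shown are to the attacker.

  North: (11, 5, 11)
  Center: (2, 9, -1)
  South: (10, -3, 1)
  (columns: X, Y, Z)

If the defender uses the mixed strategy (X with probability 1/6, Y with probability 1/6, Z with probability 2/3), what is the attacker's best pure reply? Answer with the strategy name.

North

Expected payoff of North: (1/6)·11 + (1/6)·5 + (2/3)·11 = 10.
Expected payoff of Center: (1/6)·2 + (1/6)·9 + (2/3)·(-1) = 7/6.
Expected payoff of South: (1/6)·10 + (1/6)·(-3) + (2/3)·1 = 11/6.
The largest is 10, so the attacker's best response is North.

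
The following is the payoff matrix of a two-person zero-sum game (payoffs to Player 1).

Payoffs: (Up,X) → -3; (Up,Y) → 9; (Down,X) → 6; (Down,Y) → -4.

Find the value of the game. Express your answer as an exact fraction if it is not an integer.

21/11

Row minima: Up → -3, Down → -4; maximin = -3.
Column maxima: X → 6, Y → 9; minimax = 6.
-3 ≠ 6, so there is no saddle point; optimal play is mixed.
Let Player 1 play Up with probability p. Expected payoff against X: (-3)p + 6(1−p) = −9p + 6; against Y: 9p + (-4)(1−p) = 13p − 4.
Setting these equal: −9p + 6 = 13p − 4 ⇒ −22p = -10 ⇒ p = 5/11, and the value is (-9)·(5/11) + 6 = 21/11.
For Player 2: with q = P(X), equating Up's and Down's payoffs gives −12q + 9 = 10q − 4 ⇒ q = 13/22.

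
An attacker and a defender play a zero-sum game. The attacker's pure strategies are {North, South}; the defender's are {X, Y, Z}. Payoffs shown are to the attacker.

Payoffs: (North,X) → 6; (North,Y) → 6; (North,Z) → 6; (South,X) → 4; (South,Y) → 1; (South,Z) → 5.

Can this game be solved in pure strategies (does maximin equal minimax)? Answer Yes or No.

Yes

Row minima: North → 6, South → 1; maximin = 6.
Column maxima: X → 6, Y → 6, Z → 6; minimax = 6.
maximin = minimax = 6, so a saddle point exists.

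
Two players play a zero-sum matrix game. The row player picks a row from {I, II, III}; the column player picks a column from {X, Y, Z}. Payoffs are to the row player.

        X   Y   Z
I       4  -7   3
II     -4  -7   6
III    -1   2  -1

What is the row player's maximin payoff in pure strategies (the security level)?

-1

Row minima: I → -7, II → -7, III → -1.
The best of these is -1.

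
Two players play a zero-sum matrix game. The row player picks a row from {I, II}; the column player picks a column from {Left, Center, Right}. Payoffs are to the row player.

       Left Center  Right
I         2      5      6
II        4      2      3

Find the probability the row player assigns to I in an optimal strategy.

2/5

Row minima: I → 2, II → 2; maximin = 2.
Column maxima: Left → 4, Center → 5, Right → 6; minimax = 4.
2 ≠ 4, so there is no saddle point; optimal play is mixed.
Right is strictly dominated by Center (it gives the row player strictly more in every row), so the column player never plays it.
On the remaining 2×2 (I, II vs Left, Center):
Let the row player play I with probability p. Expected payoff against Left: 2p + 4(1−p) = −2p + 4; against Center: 5p + 2(1−p) = 3p + 2.
Setting these equal: −2p + 4 = 3p + 2 ⇒ −5p = -2 ⇒ p = 2/5, and the value is (-2)·(2/5) + 4 = 16/5.
For the column player: with q = P(Left), equating I's and II's payoffs gives −3q + 5 = 2q + 2 ⇒ q = 3/5.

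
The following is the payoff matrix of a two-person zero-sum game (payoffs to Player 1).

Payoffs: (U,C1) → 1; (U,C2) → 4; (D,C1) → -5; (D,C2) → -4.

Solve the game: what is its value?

Row minima: U → 1, D → -5; maximin = 1.
Column maxima: C1 → 1, C2 → 4; minimax = 1.
Since maximin = minimax = 1, there is a saddle point and the value is 1.

1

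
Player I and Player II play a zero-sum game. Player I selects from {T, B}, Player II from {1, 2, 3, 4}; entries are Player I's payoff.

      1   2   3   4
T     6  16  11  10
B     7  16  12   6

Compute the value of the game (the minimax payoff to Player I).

34/5

Row minima: T → 6, B → 6; maximin = 6.
Column maxima: 1 → 7, 2 → 16, 3 → 12, 4 → 10; minimax = 7.
6 ≠ 7, so there is no saddle point; optimal play is mixed.
2 is strictly dominated by 1 (it gives Player I strictly more in every row), so Player II never plays it.
3 is strictly dominated by 1 (it gives Player I strictly more in every row), so Player II never plays it.
On the remaining 2×2 (T, B vs 1, 4):
Let Player I play T with probability p. Expected payoff against 1: 6p + 7(1−p) = −p + 7; against 4: 10p + 6(1−p) = 4p + 6.
Setting these equal: −p + 7 = 4p + 6 ⇒ −5p = -1 ⇒ p = 1/5, and the value is (-1)·(1/5) + 7 = 34/5.
For Player II: with q = P(1), equating T's and B's payoffs gives −4q + 10 = q + 6 ⇒ q = 4/5.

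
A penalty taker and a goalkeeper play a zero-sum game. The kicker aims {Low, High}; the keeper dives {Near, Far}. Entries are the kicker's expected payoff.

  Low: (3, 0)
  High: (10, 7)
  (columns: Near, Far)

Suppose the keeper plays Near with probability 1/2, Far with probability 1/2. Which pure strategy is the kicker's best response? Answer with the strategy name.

High

Expected payoff of Low: (1/2)·3 + (1/2)·0 = 3/2.
Expected payoff of High: (1/2)·10 + (1/2)·7 = 17/2.
The largest is 17/2, so the kicker's best response is High.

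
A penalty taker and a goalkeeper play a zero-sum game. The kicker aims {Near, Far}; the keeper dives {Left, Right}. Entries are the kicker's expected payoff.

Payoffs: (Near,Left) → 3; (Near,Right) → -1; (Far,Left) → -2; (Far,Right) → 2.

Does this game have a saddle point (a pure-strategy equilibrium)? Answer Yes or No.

No

Row minima: Near → -1, Far → -2; maximin = -1.
Column maxima: Left → 3, Right → 2; minimax = 2.
-1 ≠ 2, so no pure-strategy equilibrium exists.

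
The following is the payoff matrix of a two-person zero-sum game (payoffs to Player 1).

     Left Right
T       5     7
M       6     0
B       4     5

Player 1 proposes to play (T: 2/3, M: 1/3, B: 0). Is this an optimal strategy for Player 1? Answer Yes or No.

Against Left this mix gives (2/3)·5 + (1/3)·6 = 16/3.
Against Right this mix gives (2/3)·7 + (1/3)·0 = 14/3.
Player 2 will play Right, holding Player 1 to 14/3. Shifting weight toward the row that does better against Right would raise this floor (the equalizing mix achieves 21/4 against both Right and Left), so the proposed strategy is not optimal.

No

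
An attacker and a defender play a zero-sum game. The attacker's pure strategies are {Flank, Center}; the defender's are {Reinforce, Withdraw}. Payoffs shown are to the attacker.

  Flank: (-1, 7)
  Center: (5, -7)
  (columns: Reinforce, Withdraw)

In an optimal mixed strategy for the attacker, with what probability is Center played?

2/5

Row minima: Flank → -1, Center → -7; maximin = -1.
Column maxima: Reinforce → 5, Withdraw → 7; minimax = 5.
-1 ≠ 5, so there is no saddle point; optimal play is mixed.
Let the attacker play Flank with probability p. Expected payoff against Reinforce: (-1)p + 5(1−p) = −6p + 5; against Withdraw: 7p + (-7)(1−p) = 14p − 7.
Setting these equal: −6p + 5 = 14p − 7 ⇒ −20p = -12 ⇒ p = 3/5, and the value is (-6)·(3/5) + 5 = 7/5.
For the defender: with q = P(Reinforce), equating Flank's and Center's payoffs gives −8q + 7 = 12q − 7 ⇒ q = 7/10.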